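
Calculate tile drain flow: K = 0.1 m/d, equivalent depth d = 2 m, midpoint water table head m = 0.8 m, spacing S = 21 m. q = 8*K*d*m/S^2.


q = 8*K*d*m/S^2
q = 8*0.1*2*0.8/21^2
q = 1.2800 / 441

0.0029 m/d


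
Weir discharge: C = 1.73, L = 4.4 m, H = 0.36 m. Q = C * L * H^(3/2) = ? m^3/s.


Q = C * L * H^(3/2) = 1.73 * 4.4 * 0.36^1.5 = 1.73 * 4.4 * 0.216000

1.6442 m^3/s


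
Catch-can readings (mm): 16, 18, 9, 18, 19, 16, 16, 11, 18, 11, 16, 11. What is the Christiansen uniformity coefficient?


mean = 14.916667 mm
MAD = 2.944444 mm
CU = (1 - 2.944444/14.916667)*100

80.2607 %


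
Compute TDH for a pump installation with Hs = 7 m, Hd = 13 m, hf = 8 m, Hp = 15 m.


TDH = Hs + Hd + hf + Hp = 7 + 13 + 8 + 15 = 43

43 m


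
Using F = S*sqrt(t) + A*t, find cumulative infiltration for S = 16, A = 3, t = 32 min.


F = S*sqrt(t) + A*t
F = 16*sqrt(32) + 3*32
F = 16*5.656854 + 96

186.5097 mm


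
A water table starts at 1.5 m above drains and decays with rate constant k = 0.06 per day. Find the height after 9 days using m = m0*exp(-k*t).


m = m0 * exp(-k*t)
m = 1.5 * exp(-0.06 * 9)
m = 1.5 * exp(-0.5400)

0.8741 m


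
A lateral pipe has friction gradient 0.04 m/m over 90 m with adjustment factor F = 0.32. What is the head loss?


hf = J * L * F = 0.04 * 90 * 0.32 = 1.1520 m

1.1520 m


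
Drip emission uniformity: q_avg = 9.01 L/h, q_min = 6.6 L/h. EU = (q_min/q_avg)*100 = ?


EU = (q_min/q_avg)*100 = (6.6/9.01)*100 = 73.2519%

73.2519 %


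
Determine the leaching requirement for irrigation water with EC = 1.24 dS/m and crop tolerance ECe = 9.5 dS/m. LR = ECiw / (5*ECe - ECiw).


LR = ECiw / (5*ECe - ECiw)
LR = 1.24 / (5*9.5 - 1.24)
LR = 1.24 / 46.2600

0.0268


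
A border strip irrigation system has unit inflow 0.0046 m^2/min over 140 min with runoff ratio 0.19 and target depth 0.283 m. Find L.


L = q*t/((1+r)*Z)
L = 0.0046*140/((1+0.19)*0.283)
L = 0.644/0.33677

1.9123 m


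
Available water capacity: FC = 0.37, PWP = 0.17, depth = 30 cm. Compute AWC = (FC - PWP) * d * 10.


AWC = (FC - PWP) * d * 10
AWC = (0.37 - 0.17) * 30 * 10
AWC = 0.2000 * 30 * 10

60.0000 mm


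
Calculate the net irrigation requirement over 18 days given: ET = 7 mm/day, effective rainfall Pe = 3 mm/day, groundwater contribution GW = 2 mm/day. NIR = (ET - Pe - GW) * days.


Daily deficit = ET - Pe - GW = 7 - 3 - 2 = 2 mm/day
NIR = 2 * 18 = 36 mm

36.0000 mm


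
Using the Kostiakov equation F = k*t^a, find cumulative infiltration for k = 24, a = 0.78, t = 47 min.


F = k * t^a = 24 * 47^0.78
F = 24 * 20.148204

483.5569 mm


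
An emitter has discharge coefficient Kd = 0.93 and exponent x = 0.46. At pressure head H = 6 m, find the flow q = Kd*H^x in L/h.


q = Kd * H^x = 0.93 * 6^0.46 = 0.93 * 2.280077

2.1205 L/h


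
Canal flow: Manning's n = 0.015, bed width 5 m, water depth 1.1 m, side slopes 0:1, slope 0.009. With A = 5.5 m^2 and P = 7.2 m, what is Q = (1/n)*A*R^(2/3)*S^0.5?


R = A/P = 5.5/7.2 = 0.763889
Q = (1/0.015) * 5.5 * 0.763889^(2/3) * 0.009^0.5

29.0678 m^3/s


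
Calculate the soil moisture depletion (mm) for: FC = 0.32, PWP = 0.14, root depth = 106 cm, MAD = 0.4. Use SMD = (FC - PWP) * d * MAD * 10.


SMD = (FC - PWP) * d * MAD * 10
SMD = (0.32 - 0.14) * 106 * 0.4 * 10
SMD = 0.1800 * 106 * 0.4 * 10

76.3200 mm


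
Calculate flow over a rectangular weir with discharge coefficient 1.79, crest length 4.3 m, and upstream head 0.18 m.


Q = C * L * H^(3/2) = 1.79 * 4.3 * 0.18^1.5 = 1.79 * 4.3 * 0.076368

0.5878 m^3/s


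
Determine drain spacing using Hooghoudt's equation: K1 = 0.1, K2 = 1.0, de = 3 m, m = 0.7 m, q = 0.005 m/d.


S^2 = 8*K2*de*m/q + 4*K1*m^2/q
S^2 = 8*1.0*3*0.7/0.005 + 4*0.1*0.7^2/0.005
S = sqrt(3399.2000)

58.3027 m


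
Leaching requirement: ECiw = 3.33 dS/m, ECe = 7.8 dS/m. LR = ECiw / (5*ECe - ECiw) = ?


LR = ECiw / (5*ECe - ECiw)
LR = 3.33 / (5*7.8 - 3.33)
LR = 3.33 / 35.6700

0.0934


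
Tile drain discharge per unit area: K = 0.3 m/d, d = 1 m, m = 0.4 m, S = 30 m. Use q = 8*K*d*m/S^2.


q = 8*K*d*m/S^2
q = 8*0.3*1*0.4/30^2
q = 0.9600 / 900

0.0011 m/d


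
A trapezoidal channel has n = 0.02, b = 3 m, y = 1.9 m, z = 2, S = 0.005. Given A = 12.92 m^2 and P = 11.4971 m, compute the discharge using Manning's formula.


R = A/P = 12.92/11.4971 = 1.123762
Q = (1/0.02) * 12.92 * 1.123762^(2/3) * 0.005^0.5

49.3742 m^3/s


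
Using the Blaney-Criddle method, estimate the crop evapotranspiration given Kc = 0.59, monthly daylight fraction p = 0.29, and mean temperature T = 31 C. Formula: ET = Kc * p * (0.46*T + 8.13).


ET = Kc * p * (0.46*T + 8.13)
ET = 0.59 * 0.29 * (0.46*31 + 8.13)
ET = 0.59 * 0.29 * 22.3900

3.8309 mm/day


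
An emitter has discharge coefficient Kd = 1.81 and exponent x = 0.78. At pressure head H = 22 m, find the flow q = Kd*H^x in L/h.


q = Kd * H^x = 1.81 * 22^0.78 = 1.81 * 11.145247

20.1729 L/h


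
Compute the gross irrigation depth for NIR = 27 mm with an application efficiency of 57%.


Ea = 57% = 0.57
GID = NIR / Ea = 27 / 0.57 = 47.3684 mm

47.3684 mm


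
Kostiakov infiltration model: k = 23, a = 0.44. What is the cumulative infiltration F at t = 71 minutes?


F = k * t^a = 23 * 71^0.44
F = 23 * 6.524597

150.0657 mm


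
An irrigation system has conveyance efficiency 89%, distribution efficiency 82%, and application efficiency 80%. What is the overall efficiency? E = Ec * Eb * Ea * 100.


Ec = 0.89, Eb = 0.82, Ea = 0.8
E = 0.89 * 0.82 * 0.8 * 100 = 58.3840%

58.3840 %


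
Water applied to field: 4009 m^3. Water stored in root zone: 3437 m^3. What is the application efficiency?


Ea = V_root / V_field * 100 = 3437 / 4009 * 100 = 85.7321%

85.7321 %


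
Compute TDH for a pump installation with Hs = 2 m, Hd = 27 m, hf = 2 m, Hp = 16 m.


TDH = Hs + Hd + hf + Hp = 2 + 27 + 2 + 16 = 47

47 m


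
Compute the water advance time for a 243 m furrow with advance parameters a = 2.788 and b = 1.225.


t = (L/a)^(1/b)
t = (243/2.788)^(1/1.225)
t = 87.159254^(1/1.225)

38.3645 min


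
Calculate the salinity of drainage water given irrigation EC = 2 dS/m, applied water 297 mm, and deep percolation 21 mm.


EC_dw = EC_iw * D_iw / D_dw
EC_dw = 2 * 297 / 21
EC_dw = 594 / 21

28.2857 dS/m


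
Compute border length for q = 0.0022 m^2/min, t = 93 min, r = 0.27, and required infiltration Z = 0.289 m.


L = q*t/((1+r)*Z)
L = 0.0022*93/((1+0.27)*0.289)
L = 0.2046/0.36703

0.5574 m


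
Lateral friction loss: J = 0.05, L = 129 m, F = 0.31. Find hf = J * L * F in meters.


hf = J * L * F = 0.05 * 129 * 0.31 = 1.9995 m

1.9995 m


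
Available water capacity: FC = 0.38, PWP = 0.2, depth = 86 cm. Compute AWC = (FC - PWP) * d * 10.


AWC = (FC - PWP) * d * 10
AWC = (0.38 - 0.2) * 86 * 10
AWC = 0.1800 * 86 * 10

154.8000 mm


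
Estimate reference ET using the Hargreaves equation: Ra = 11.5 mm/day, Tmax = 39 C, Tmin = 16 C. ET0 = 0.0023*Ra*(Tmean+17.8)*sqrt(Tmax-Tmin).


Tmean = (Tmax + Tmin)/2 = (39 + 16)/2 = 27.5
ET0 = 0.0023 * 11.5 * (27.5 + 17.8) * sqrt(39 - 16)
ET0 = 0.0023 * 11.5 * 45.3 * 4.795832

5.7463 mm/day


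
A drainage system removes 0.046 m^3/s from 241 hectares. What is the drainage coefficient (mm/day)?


DC = Q * 86400 / (A * 10000) * 1000
DC = 0.046 * 86400 / (241 * 10000) * 1000
DC = 3974400.0000 / 2410000

1.6491 mm/day


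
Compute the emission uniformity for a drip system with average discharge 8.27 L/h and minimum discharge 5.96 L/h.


EU = (q_min/q_avg)*100 = (5.96/8.27)*100 = 72.0677%

72.0677 %


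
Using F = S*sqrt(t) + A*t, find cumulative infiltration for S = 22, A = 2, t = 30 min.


F = S*sqrt(t) + A*t
F = 22*sqrt(30) + 2*30
F = 22*5.477226 + 60

180.4990 mm


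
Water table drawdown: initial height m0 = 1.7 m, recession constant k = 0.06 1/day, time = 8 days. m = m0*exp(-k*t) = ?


m = m0 * exp(-k*t)
m = 1.7 * exp(-0.06 * 8)
m = 1.7 * exp(-0.4800)

1.0519 m


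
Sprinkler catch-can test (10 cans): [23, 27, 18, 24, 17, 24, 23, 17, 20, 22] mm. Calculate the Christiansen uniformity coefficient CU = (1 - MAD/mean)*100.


mean = 21.500000 mm
MAD = 2.800000 mm
CU = (1 - 2.800000/21.500000)*100

86.9767 %


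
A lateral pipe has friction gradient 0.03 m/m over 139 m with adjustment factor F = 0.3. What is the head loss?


hf = J * L * F = 0.03 * 139 * 0.3 = 1.2510 m

1.2510 m


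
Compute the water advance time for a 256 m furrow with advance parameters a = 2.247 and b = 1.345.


t = (L/a)^(1/b)
t = (256/2.247)^(1/1.345)
t = 113.929684^(1/1.345)

33.8141 min


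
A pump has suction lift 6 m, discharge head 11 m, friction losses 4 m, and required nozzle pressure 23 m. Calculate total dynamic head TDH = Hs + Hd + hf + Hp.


TDH = Hs + Hd + hf + Hp = 6 + 11 + 4 + 23 = 44

44 m


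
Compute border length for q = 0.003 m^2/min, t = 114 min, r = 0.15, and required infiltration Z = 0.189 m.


L = q*t/((1+r)*Z)
L = 0.003*114/((1+0.15)*0.189)
L = 0.342/0.21735

1.5735 m


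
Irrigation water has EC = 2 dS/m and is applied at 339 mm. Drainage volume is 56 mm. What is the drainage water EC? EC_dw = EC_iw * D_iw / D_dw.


EC_dw = EC_iw * D_iw / D_dw
EC_dw = 2 * 339 / 56
EC_dw = 678 / 56

12.1071 dS/m


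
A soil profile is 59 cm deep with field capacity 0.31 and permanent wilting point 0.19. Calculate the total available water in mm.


AWC = (FC - PWP) * d * 10
AWC = (0.31 - 0.19) * 59 * 10
AWC = 0.1200 * 59 * 10

70.8000 mm


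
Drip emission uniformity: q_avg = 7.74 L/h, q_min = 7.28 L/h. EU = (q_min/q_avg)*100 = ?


EU = (q_min/q_avg)*100 = (7.28/7.74)*100 = 94.0568%

94.0568 %


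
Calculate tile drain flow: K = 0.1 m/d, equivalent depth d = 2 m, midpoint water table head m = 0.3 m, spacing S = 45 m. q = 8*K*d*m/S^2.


q = 8*K*d*m/S^2
q = 8*0.1*2*0.3/45^2
q = 0.4800 / 2025

2.3704e-04 m/d


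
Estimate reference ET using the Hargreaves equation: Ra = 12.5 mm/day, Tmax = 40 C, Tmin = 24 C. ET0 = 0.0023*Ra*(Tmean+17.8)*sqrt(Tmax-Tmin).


Tmean = (Tmax + Tmin)/2 = (40 + 24)/2 = 32.0
ET0 = 0.0023 * 12.5 * (32.0 + 17.8) * sqrt(40 - 24)
ET0 = 0.0023 * 12.5 * 49.8 * 4.000000

5.7270 mm/day


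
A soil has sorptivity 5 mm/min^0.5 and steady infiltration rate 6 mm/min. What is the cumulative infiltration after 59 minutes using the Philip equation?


F = S*sqrt(t) + A*t
F = 5*sqrt(59) + 6*59
F = 5*7.681146 + 354

392.4057 mm


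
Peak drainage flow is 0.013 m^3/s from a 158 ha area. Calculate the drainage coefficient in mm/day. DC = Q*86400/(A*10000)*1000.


DC = Q * 86400 / (A * 10000) * 1000
DC = 0.013 * 86400 / (158 * 10000) * 1000
DC = 1123200.0000 / 1580000

0.7109 mm/day


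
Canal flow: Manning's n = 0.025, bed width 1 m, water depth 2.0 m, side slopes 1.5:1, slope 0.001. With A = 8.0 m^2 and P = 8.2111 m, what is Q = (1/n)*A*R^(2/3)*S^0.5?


R = A/P = 8.0/8.2111 = 0.974291
Q = (1/0.025) * 8.0 * 0.974291^(2/3) * 0.001^0.5

9.9451 m^3/s


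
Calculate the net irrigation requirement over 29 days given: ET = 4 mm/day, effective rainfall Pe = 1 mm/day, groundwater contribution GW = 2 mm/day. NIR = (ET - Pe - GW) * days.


Daily deficit = ET - Pe - GW = 4 - 1 - 2 = 1 mm/day
NIR = 1 * 29 = 29 mm

29.0000 mm


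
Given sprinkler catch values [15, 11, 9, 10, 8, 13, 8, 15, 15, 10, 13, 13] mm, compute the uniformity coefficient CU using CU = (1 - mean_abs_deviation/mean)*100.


mean = 11.666667 mm
MAD = 2.333333 mm
CU = (1 - 2.333333/11.666667)*100

80.0000 %


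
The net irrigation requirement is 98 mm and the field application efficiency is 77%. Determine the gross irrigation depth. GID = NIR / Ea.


Ea = 77% = 0.77
GID = NIR / Ea = 98 / 0.77 = 127.2727 mm

127.2727 mm


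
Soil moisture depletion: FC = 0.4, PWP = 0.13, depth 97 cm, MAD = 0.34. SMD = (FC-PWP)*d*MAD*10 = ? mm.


SMD = (FC - PWP) * d * MAD * 10
SMD = (0.4 - 0.13) * 97 * 0.34 * 10
SMD = 0.2700 * 97 * 0.34 * 10

89.0460 mm


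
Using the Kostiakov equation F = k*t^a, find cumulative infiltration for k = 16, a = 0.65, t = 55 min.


F = k * t^a = 16 * 55^0.65
F = 16 * 13.528067

216.4491 mm


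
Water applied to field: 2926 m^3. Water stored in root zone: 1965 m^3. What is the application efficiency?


Ea = V_root / V_field * 100 = 1965 / 2926 * 100 = 67.1565%

67.1565 %


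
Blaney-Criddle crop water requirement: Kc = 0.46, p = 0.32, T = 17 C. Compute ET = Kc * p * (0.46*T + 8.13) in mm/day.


ET = Kc * p * (0.46*T + 8.13)
ET = 0.46 * 0.32 * (0.46*17 + 8.13)
ET = 0.46 * 0.32 * 15.9500

2.3478 mm/day


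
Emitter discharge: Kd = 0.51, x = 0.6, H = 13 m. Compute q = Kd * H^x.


q = Kd * H^x = 0.51 * 13^0.6 = 0.51 * 4.659786

2.3765 L/h


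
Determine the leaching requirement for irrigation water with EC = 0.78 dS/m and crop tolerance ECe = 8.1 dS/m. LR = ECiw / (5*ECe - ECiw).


LR = ECiw / (5*ECe - ECiw)
LR = 0.78 / (5*8.1 - 0.78)
LR = 0.78 / 39.7200

0.0196


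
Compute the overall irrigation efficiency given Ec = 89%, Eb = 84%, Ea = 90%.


Ec = 0.89, Eb = 0.84, Ea = 0.9
E = 0.89 * 0.84 * 0.9 * 100 = 67.2840%

67.2840 %


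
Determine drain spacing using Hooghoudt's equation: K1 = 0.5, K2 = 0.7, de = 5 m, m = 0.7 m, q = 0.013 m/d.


S^2 = 8*K2*de*m/q + 4*K1*m^2/q
S^2 = 8*0.7*5*0.7/0.013 + 4*0.5*0.7^2/0.013
S = sqrt(1583.0769)

39.7879 m


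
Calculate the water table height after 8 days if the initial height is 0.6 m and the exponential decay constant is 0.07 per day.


m = m0 * exp(-k*t)
m = 0.6 * exp(-0.07 * 8)
m = 0.6 * exp(-0.5600)

0.3427 m


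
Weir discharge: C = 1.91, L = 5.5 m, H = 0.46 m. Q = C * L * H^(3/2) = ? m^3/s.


Q = C * L * H^(3/2) = 1.91 * 5.5 * 0.46^1.5 = 1.91 * 5.5 * 0.311987

3.2774 m^3/s


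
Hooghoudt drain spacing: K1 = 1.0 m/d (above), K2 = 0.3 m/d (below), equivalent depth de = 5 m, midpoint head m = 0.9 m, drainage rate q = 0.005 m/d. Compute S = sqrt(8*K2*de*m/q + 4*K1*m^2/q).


S^2 = 8*K2*de*m/q + 4*K1*m^2/q
S^2 = 8*0.3*5*0.9/0.005 + 4*1.0*0.9^2/0.005
S = sqrt(2808.0000)

52.9906 m


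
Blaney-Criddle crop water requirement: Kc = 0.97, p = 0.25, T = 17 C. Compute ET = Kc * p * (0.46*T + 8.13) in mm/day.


ET = Kc * p * (0.46*T + 8.13)
ET = 0.97 * 0.25 * (0.46*17 + 8.13)
ET = 0.97 * 0.25 * 15.9500

3.8679 mm/day


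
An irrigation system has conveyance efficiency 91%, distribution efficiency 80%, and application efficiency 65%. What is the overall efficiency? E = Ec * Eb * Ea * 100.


Ec = 0.91, Eb = 0.8, Ea = 0.65
E = 0.91 * 0.8 * 0.65 * 100 = 47.3200%

47.3200 %


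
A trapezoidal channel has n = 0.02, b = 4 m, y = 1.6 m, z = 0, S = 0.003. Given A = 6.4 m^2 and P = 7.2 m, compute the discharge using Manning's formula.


R = A/P = 6.4/7.2 = 0.888889
Q = (1/0.02) * 6.4 * 0.888889^(2/3) * 0.003^0.5

16.2035 m^3/s


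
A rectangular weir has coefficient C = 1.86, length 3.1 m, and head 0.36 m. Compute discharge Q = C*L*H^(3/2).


Q = C * L * H^(3/2) = 1.86 * 3.1 * 0.36^1.5 = 1.86 * 3.1 * 0.216000

1.2455 m^3/s


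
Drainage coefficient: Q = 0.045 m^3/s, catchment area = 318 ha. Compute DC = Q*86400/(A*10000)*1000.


DC = Q * 86400 / (A * 10000) * 1000
DC = 0.045 * 86400 / (318 * 10000) * 1000
DC = 3888000.0000 / 3180000

1.2226 mm/day


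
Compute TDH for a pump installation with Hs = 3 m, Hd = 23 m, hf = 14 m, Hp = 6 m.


TDH = Hs + Hd + hf + Hp = 3 + 23 + 14 + 6 = 46

46 m


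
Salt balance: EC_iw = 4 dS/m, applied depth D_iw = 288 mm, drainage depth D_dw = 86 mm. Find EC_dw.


EC_dw = EC_iw * D_iw / D_dw
EC_dw = 4 * 288 / 86
EC_dw = 1152 / 86

13.3953 dS/m


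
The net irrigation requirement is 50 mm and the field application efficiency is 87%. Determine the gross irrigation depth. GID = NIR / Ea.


Ea = 87% = 0.87
GID = NIR / Ea = 50 / 0.87 = 57.4713 mm

57.4713 mm


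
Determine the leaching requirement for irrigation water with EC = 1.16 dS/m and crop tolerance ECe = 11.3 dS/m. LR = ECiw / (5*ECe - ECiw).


LR = ECiw / (5*ECe - ECiw)
LR = 1.16 / (5*11.3 - 1.16)
LR = 1.16 / 55.3400

0.0210


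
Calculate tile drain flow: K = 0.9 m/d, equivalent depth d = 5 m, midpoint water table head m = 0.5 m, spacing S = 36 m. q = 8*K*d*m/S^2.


q = 8*K*d*m/S^2
q = 8*0.9*5*0.5/36^2
q = 18.0000 / 1296

0.0139 m/d


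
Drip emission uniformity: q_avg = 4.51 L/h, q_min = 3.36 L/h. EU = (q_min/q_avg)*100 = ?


EU = (q_min/q_avg)*100 = (3.36/4.51)*100 = 74.5011%

74.5011 %


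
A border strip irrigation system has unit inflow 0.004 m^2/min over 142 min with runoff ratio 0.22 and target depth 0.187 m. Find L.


L = q*t/((1+r)*Z)
L = 0.004*142/((1+0.22)*0.187)
L = 0.568/0.22814

2.4897 m


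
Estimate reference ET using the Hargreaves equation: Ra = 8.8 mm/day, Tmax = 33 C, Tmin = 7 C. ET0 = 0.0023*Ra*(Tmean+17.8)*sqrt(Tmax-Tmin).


Tmean = (Tmax + Tmin)/2 = (33 + 7)/2 = 20.0
ET0 = 0.0023 * 8.8 * (20.0 + 17.8) * sqrt(33 - 7)
ET0 = 0.0023 * 8.8 * 37.8 * 5.099020

3.9011 mm/day


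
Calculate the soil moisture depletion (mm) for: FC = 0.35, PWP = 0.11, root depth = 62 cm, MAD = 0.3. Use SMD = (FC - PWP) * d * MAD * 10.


SMD = (FC - PWP) * d * MAD * 10
SMD = (0.35 - 0.11) * 62 * 0.3 * 10
SMD = 0.2400 * 62 * 0.3 * 10

44.6400 mm


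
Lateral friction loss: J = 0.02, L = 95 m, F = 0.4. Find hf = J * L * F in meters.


hf = J * L * F = 0.02 * 95 * 0.4 = 0.7600 m

0.7600 m


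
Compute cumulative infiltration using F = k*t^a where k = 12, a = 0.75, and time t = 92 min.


F = k * t^a = 12 * 92^0.75
F = 12 * 29.705774

356.4693 mm


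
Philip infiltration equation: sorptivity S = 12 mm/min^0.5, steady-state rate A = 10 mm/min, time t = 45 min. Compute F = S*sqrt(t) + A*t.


F = S*sqrt(t) + A*t
F = 12*sqrt(45) + 10*45
F = 12*6.708204 + 450

530.4984 mm


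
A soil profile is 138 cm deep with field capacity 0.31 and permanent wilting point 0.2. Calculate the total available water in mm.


AWC = (FC - PWP) * d * 10
AWC = (0.31 - 0.2) * 138 * 10
AWC = 0.1100 * 138 * 10

151.8000 mm


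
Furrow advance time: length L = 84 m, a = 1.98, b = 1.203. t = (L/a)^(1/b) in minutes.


t = (L/a)^(1/b)
t = (84/1.98)^(1/1.203)
t = 42.424242^(1/1.203)

22.5405 min


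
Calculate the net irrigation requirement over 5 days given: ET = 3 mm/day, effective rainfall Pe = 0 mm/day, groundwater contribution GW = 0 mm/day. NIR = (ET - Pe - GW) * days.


Daily deficit = ET - Pe - GW = 3 - 0 - 0 = 3 mm/day
NIR = 3 * 5 = 15 mm

15.0000 mm


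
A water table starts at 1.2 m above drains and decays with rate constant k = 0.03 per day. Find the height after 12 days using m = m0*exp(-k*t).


m = m0 * exp(-k*t)
m = 1.2 * exp(-0.03 * 12)
m = 1.2 * exp(-0.3600)

0.8372 m


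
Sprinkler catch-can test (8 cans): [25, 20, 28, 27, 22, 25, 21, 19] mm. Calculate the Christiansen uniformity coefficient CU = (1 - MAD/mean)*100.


mean = 23.375000 mm
MAD = 2.875000 mm
CU = (1 - 2.875000/23.375000)*100

87.7005 %


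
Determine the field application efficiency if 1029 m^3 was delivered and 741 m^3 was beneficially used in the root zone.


Ea = V_root / V_field * 100 = 741 / 1029 * 100 = 72.0117%

72.0117 %


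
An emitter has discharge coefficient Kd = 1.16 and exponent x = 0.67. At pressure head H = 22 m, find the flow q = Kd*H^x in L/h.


q = Kd * H^x = 1.16 * 22^0.67 = 1.16 * 7.932740

9.2020 L/h


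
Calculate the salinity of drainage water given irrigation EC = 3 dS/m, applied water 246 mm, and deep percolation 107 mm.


EC_dw = EC_iw * D_iw / D_dw
EC_dw = 3 * 246 / 107
EC_dw = 738 / 107

6.8972 dS/m


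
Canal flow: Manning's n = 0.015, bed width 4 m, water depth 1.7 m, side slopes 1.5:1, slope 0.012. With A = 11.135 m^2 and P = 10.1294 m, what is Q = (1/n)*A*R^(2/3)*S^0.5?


R = A/P = 11.135/10.1294 = 1.099275
Q = (1/0.015) * 11.135 * 1.099275^(2/3) * 0.012^0.5

86.6151 m^3/s


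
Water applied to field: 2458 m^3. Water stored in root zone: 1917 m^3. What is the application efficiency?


Ea = V_root / V_field * 100 = 1917 / 2458 * 100 = 77.9902%

77.9902 %


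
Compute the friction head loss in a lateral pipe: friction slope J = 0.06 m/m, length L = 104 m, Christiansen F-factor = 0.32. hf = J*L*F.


hf = J * L * F = 0.06 * 104 * 0.32 = 1.9968 m

1.9968 m


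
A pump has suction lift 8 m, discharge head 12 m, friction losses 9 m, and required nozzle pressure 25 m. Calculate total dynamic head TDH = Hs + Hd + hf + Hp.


TDH = Hs + Hd + hf + Hp = 8 + 12 + 9 + 25 = 54

54 m


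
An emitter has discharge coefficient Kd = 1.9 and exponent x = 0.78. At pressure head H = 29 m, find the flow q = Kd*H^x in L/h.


q = Kd * H^x = 1.9 * 29^0.78 = 1.9 * 13.825169

26.2678 L/h


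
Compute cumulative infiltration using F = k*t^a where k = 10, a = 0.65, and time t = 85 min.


F = k * t^a = 10 * 85^0.65
F = 10 * 17.952391

179.5239 mm


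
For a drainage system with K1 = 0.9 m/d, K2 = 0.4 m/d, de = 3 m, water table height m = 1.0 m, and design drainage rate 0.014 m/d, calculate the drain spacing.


S^2 = 8*K2*de*m/q + 4*K1*m^2/q
S^2 = 8*0.4*3*1.0/0.014 + 4*0.9*1.0^2/0.014
S = sqrt(942.8571)

30.7060 m


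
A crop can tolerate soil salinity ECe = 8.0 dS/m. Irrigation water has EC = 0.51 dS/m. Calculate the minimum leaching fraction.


LR = ECiw / (5*ECe - ECiw)
LR = 0.51 / (5*8.0 - 0.51)
LR = 0.51 / 39.4900

0.0129


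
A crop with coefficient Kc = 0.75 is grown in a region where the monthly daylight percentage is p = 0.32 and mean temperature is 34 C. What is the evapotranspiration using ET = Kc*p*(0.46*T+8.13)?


ET = Kc * p * (0.46*T + 8.13)
ET = 0.75 * 0.32 * (0.46*34 + 8.13)
ET = 0.75 * 0.32 * 23.7700

5.7048 mm/day


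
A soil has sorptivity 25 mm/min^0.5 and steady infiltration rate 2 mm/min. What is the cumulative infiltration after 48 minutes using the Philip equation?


F = S*sqrt(t) + A*t
F = 25*sqrt(48) + 2*48
F = 25*6.928203 + 96

269.2051 mm


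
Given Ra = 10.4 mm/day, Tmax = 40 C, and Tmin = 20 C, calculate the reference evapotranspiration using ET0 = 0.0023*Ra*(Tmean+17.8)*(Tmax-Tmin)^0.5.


Tmean = (Tmax + Tmin)/2 = (40 + 20)/2 = 30.0
ET0 = 0.0023 * 10.4 * (30.0 + 17.8) * sqrt(40 - 20)
ET0 = 0.0023 * 10.4 * 47.8 * 4.472136

5.1133 mm/day


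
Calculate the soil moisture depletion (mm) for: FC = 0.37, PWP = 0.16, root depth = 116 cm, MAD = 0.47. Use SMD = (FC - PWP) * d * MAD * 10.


SMD = (FC - PWP) * d * MAD * 10
SMD = (0.37 - 0.16) * 116 * 0.47 * 10
SMD = 0.2100 * 116 * 0.47 * 10

114.4920 mm


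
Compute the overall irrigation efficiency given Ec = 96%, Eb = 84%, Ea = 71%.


Ec = 0.96, Eb = 0.84, Ea = 0.71
E = 0.96 * 0.84 * 0.71 * 100 = 57.2544%

57.2544 %


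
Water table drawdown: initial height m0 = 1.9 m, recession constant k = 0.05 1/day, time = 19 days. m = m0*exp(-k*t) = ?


m = m0 * exp(-k*t)
m = 1.9 * exp(-0.05 * 19)
m = 1.9 * exp(-0.9500)

0.7348 m


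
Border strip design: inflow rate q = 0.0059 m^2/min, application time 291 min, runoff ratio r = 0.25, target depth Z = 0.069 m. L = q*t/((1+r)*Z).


L = q*t/((1+r)*Z)
L = 0.0059*291/((1+0.25)*0.069)
L = 1.7169/0.08625

19.9061 m


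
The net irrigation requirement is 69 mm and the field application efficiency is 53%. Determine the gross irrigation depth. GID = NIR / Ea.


Ea = 53% = 0.53
GID = NIR / Ea = 69 / 0.53 = 130.1887 mm

130.1887 mm


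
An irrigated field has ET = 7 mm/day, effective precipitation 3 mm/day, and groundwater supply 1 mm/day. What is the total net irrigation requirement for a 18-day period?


Daily deficit = ET - Pe - GW = 7 - 3 - 1 = 3 mm/day
NIR = 3 * 18 = 54 mm

54.0000 mm


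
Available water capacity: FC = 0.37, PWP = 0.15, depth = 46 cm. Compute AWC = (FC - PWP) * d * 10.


AWC = (FC - PWP) * d * 10
AWC = (0.37 - 0.15) * 46 * 10
AWC = 0.2200 * 46 * 10

101.2000 mm


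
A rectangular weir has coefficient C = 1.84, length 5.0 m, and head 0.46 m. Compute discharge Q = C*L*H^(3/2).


Q = C * L * H^(3/2) = 1.84 * 5.0 * 0.46^1.5 = 1.84 * 5.0 * 0.311987

2.8703 m^3/s


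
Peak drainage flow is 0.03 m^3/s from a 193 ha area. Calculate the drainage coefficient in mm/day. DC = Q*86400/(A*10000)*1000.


DC = Q * 86400 / (A * 10000) * 1000
DC = 0.03 * 86400 / (193 * 10000) * 1000
DC = 2592000.0000 / 1930000

1.3430 mm/day


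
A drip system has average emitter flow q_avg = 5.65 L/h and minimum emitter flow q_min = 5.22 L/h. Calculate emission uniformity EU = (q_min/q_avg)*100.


EU = (q_min/q_avg)*100 = (5.22/5.65)*100 = 92.3894%

92.3894 %


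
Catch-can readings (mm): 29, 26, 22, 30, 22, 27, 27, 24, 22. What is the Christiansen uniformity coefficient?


mean = 25.444444 mm
MAD = 2.617284 mm
CU = (1 - 2.617284/25.444444)*100

89.7137 %


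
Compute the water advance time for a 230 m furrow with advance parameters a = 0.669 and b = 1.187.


t = (L/a)^(1/b)
t = (230/0.669)^(1/1.187)
t = 343.796712^(1/1.187)

137.0038 min


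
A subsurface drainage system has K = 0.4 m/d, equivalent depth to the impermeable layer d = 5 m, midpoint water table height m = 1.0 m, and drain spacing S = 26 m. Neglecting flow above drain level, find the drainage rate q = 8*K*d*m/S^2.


q = 8*K*d*m/S^2
q = 8*0.4*5*1.0/26^2
q = 16.0000 / 676

0.0237 m/d


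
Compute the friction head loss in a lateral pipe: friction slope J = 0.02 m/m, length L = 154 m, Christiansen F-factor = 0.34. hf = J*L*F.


hf = J * L * F = 0.02 * 154 * 0.34 = 1.0472 m

1.0472 m


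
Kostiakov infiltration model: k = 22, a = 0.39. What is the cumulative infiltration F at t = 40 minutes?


F = k * t^a = 22 * 40^0.39
F = 22 * 4.215056

92.7312 mm


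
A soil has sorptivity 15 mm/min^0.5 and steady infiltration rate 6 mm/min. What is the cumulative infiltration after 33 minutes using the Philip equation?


F = S*sqrt(t) + A*t
F = 15*sqrt(33) + 6*33
F = 15*5.744563 + 198

284.1684 mm


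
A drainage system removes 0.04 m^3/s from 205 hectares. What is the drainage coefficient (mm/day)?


DC = Q * 86400 / (A * 10000) * 1000
DC = 0.04 * 86400 / (205 * 10000) * 1000
DC = 3456000.0000 / 2050000

1.6859 mm/day


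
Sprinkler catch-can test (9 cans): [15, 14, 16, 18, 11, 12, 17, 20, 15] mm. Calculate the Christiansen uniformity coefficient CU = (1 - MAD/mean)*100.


mean = 15.333333 mm
MAD = 2.148148 mm
CU = (1 - 2.148148/15.333333)*100

85.9903 %


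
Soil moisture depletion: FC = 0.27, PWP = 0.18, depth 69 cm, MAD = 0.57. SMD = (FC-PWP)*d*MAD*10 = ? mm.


SMD = (FC - PWP) * d * MAD * 10
SMD = (0.27 - 0.18) * 69 * 0.57 * 10
SMD = 0.0900 * 69 * 0.57 * 10

35.3970 mm


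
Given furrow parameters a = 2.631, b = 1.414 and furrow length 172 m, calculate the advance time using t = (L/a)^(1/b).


t = (L/a)^(1/b)
t = (172/2.631)^(1/1.414)
t = 65.374382^(1/1.414)

19.2256 min


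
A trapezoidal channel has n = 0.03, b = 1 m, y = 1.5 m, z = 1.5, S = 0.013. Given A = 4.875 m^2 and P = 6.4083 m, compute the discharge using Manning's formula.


R = A/P = 4.875/6.4083 = 0.760732
Q = (1/0.03) * 4.875 * 0.760732^(2/3) * 0.013^0.5

15.4400 m^3/s


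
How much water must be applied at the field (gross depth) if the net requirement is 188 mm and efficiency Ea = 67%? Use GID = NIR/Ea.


Ea = 67% = 0.67
GID = NIR / Ea = 188 / 0.67 = 280.5970 mm

280.5970 mm


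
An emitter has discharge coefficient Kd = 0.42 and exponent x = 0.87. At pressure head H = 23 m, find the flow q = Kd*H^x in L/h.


q = Kd * H^x = 0.42 * 23^0.87 = 0.42 * 15.300415

6.4262 L/h


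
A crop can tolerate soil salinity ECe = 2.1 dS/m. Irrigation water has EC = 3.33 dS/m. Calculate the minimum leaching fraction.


LR = ECiw / (5*ECe - ECiw)
LR = 3.33 / (5*2.1 - 3.33)
LR = 3.33 / 7.1700

0.4644


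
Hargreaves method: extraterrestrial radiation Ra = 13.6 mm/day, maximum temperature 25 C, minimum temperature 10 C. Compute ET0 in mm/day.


Tmean = (Tmax + Tmin)/2 = (25 + 10)/2 = 17.5
ET0 = 0.0023 * 13.6 * (17.5 + 17.8) * sqrt(25 - 10)
ET0 = 0.0023 * 13.6 * 35.3 * 3.872983

4.2765 mm/day


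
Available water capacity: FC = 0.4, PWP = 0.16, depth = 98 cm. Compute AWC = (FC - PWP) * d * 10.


AWC = (FC - PWP) * d * 10
AWC = (0.4 - 0.16) * 98 * 10
AWC = 0.2400 * 98 * 10

235.2000 mm


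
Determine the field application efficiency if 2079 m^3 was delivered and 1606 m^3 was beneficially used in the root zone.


Ea = V_root / V_field * 100 = 1606 / 2079 * 100 = 77.2487%

77.2487 %


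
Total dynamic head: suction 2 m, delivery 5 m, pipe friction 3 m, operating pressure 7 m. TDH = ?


TDH = Hs + Hd + hf + Hp = 2 + 5 + 3 + 7 = 17

17 m


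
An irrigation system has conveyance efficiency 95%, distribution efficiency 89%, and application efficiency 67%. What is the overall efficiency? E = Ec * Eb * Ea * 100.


Ec = 0.95, Eb = 0.89, Ea = 0.67
E = 0.95 * 0.89 * 0.67 * 100 = 56.6485%

56.6485 %


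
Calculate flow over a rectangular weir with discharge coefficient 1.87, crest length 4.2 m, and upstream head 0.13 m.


Q = C * L * H^(3/2) = 1.87 * 4.2 * 0.13^1.5 = 1.87 * 4.2 * 0.046872

0.3681 m^3/s


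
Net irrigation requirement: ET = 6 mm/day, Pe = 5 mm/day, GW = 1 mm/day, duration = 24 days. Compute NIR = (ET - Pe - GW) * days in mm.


Daily deficit = ET - Pe - GW = 6 - 5 - 1 = 0 mm/day
NIR = 0 * 24 = 0 mm

0 mm


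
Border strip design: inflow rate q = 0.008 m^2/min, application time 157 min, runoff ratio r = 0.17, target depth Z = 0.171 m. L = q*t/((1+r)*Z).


L = q*t/((1+r)*Z)
L = 0.008*157/((1+0.17)*0.171)
L = 1.256/0.20007

6.2778 m


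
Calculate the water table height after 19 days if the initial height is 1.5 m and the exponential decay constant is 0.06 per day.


m = m0 * exp(-k*t)
m = 1.5 * exp(-0.06 * 19)
m = 1.5 * exp(-1.1400)

0.4797 m


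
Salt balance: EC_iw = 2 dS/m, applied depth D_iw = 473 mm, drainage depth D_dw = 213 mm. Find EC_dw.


EC_dw = EC_iw * D_iw / D_dw
EC_dw = 2 * 473 / 213
EC_dw = 946 / 213

4.4413 dS/m


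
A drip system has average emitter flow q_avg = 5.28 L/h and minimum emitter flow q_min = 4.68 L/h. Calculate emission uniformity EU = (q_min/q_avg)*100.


EU = (q_min/q_avg)*100 = (4.68/5.28)*100 = 88.6364%

88.6364 %


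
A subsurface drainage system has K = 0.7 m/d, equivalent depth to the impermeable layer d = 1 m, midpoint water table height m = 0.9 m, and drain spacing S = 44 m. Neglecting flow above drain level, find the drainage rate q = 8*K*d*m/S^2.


q = 8*K*d*m/S^2
q = 8*0.7*1*0.9/44^2
q = 5.0400 / 1936

0.0026 m/d


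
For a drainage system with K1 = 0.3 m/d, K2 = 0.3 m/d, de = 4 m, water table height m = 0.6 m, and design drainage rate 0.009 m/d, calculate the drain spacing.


S^2 = 8*K2*de*m/q + 4*K1*m^2/q
S^2 = 8*0.3*4*0.6/0.009 + 4*0.3*0.6^2/0.009
S = sqrt(688.0000)

26.2298 m


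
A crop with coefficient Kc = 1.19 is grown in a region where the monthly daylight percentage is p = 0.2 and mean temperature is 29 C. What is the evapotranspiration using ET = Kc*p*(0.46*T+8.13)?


ET = Kc * p * (0.46*T + 8.13)
ET = 1.19 * 0.2 * (0.46*29 + 8.13)
ET = 1.19 * 0.2 * 21.4700

5.1099 mm/day


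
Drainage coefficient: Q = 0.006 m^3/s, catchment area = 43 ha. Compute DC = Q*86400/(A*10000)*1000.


DC = Q * 86400 / (A * 10000) * 1000
DC = 0.006 * 86400 / (43 * 10000) * 1000
DC = 518400.0000 / 430000

1.2056 mm/day


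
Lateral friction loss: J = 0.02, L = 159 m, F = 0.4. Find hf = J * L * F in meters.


hf = J * L * F = 0.02 * 159 * 0.4 = 1.2720 m

1.2720 m


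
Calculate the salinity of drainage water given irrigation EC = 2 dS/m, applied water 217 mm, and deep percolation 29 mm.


EC_dw = EC_iw * D_iw / D_dw
EC_dw = 2 * 217 / 29
EC_dw = 434 / 29

14.9655 dS/m


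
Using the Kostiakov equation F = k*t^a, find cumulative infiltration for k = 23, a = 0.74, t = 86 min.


F = k * t^a = 23 * 86^0.74
F = 23 * 27.010266

621.2361 mm


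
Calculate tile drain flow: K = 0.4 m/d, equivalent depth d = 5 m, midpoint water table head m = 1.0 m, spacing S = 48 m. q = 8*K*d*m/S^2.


q = 8*K*d*m/S^2
q = 8*0.4*5*1.0/48^2
q = 16.0000 / 2304

0.0069 m/d


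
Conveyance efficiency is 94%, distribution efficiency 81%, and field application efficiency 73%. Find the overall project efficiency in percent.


Ec = 0.94, Eb = 0.81, Ea = 0.73
E = 0.94 * 0.81 * 0.73 * 100 = 55.5822%

55.5822 %


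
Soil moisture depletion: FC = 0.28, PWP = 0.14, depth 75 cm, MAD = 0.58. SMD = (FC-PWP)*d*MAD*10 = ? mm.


SMD = (FC - PWP) * d * MAD * 10
SMD = (0.28 - 0.14) * 75 * 0.58 * 10
SMD = 0.1400 * 75 * 0.58 * 10

60.9000 mm


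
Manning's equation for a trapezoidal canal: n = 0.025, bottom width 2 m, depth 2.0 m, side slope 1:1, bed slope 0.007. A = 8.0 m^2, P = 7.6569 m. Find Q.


R = A/P = 8.0/7.6569 = 1.044809
Q = (1/0.025) * 8.0 * 1.044809^(2/3) * 0.007^0.5

27.5670 m^3/s


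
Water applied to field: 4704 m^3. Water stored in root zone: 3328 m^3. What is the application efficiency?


Ea = V_root / V_field * 100 = 3328 / 4704 * 100 = 70.7483%

70.7483 %


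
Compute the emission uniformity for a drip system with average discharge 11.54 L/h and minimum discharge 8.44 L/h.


EU = (q_min/q_avg)*100 = (8.44/11.54)*100 = 73.1369%

73.1369 %


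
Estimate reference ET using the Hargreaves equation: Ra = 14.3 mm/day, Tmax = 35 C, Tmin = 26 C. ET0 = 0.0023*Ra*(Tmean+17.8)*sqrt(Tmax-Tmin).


Tmean = (Tmax + Tmin)/2 = (35 + 26)/2 = 30.5
ET0 = 0.0023 * 14.3 * (30.5 + 17.8) * sqrt(35 - 26)
ET0 = 0.0023 * 14.3 * 48.3 * 3.000000

4.7658 mm/day


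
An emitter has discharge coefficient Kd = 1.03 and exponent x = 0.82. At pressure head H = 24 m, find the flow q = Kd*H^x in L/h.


q = Kd * H^x = 1.03 * 24^0.82 = 1.03 * 13.544819

13.9512 L/h


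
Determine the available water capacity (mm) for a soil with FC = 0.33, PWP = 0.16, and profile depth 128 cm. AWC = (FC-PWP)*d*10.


AWC = (FC - PWP) * d * 10
AWC = (0.33 - 0.16) * 128 * 10
AWC = 0.1700 * 128 * 10

217.6000 mm


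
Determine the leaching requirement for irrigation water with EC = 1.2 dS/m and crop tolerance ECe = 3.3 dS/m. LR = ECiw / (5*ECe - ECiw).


LR = ECiw / (5*ECe - ECiw)
LR = 1.2 / (5*3.3 - 1.2)
LR = 1.2 / 15.3000

0.0784


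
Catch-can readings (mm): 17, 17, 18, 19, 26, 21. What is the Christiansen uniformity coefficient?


mean = 19.666667 mm
MAD = 2.555556 mm
CU = (1 - 2.555556/19.666667)*100

87.0056 %


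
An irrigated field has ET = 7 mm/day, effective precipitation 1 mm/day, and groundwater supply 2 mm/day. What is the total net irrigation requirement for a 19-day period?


Daily deficit = ET - Pe - GW = 7 - 1 - 2 = 4 mm/day
NIR = 4 * 19 = 76 mm

76.0000 mm


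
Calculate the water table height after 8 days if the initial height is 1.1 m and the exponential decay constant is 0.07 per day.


m = m0 * exp(-k*t)
m = 1.1 * exp(-0.07 * 8)
m = 1.1 * exp(-0.5600)

0.6283 m


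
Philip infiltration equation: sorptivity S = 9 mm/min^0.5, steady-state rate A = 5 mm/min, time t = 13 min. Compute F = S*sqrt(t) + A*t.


F = S*sqrt(t) + A*t
F = 9*sqrt(13) + 5*13
F = 9*3.605551 + 65

97.4500 mm


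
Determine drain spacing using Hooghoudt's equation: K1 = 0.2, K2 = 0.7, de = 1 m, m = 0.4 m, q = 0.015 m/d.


S^2 = 8*K2*de*m/q + 4*K1*m^2/q
S^2 = 8*0.7*1*0.4/0.015 + 4*0.2*0.4^2/0.015
S = sqrt(157.8667)

12.5645 m


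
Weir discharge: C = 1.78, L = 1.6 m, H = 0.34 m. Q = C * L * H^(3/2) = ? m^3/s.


Q = C * L * H^(3/2) = 1.78 * 1.6 * 0.34^1.5 = 1.78 * 1.6 * 0.198252

0.5646 m^3/s


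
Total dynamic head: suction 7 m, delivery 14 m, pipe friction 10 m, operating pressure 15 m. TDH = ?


TDH = Hs + Hd + hf + Hp = 7 + 14 + 10 + 15 = 46

46 m


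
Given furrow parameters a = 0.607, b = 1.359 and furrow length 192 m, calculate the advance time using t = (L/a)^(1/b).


t = (L/a)^(1/b)
t = (192/0.607)^(1/1.359)
t = 316.309720^(1/1.359)

69.1307 min


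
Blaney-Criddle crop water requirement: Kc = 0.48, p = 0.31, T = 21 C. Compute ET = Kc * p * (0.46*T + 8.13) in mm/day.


ET = Kc * p * (0.46*T + 8.13)
ET = 0.48 * 0.31 * (0.46*21 + 8.13)
ET = 0.48 * 0.31 * 17.7900

2.6472 mm/day


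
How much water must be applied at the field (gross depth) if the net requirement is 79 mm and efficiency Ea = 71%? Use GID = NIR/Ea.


Ea = 71% = 0.71
GID = NIR / Ea = 79 / 0.71 = 111.2676 mm

111.2676 mm


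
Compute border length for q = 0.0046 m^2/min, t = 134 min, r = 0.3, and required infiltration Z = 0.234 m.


L = q*t/((1+r)*Z)
L = 0.0046*134/((1+0.3)*0.234)
L = 0.6164/0.3042

2.0263 m


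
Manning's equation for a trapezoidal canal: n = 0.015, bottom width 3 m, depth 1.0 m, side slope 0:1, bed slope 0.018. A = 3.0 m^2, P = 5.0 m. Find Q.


R = A/P = 3.0/5.0 = 0.600000
Q = (1/0.015) * 3.0 * 0.600000^(2/3) * 0.018^0.5

19.0883 m^3/s


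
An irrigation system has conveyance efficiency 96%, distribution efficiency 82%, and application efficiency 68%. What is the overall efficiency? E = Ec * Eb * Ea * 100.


Ec = 0.96, Eb = 0.82, Ea = 0.68
E = 0.96 * 0.82 * 0.68 * 100 = 53.5296%

53.5296 %


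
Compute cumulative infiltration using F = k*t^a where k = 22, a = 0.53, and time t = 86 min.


F = k * t^a = 22 * 86^0.53
F = 22 * 10.599471

233.1884 mm


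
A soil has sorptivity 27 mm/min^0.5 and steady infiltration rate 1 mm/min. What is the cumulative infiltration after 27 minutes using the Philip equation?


F = S*sqrt(t) + A*t
F = 27*sqrt(27) + 1*27
F = 27*5.196152 + 27

167.2961 mm


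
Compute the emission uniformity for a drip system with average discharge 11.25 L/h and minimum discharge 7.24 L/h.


EU = (q_min/q_avg)*100 = (7.24/11.25)*100 = 64.3556%

64.3556 %


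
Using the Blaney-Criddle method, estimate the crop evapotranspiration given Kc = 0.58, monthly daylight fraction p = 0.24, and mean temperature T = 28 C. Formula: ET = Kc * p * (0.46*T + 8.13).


ET = Kc * p * (0.46*T + 8.13)
ET = 0.58 * 0.24 * (0.46*28 + 8.13)
ET = 0.58 * 0.24 * 21.0100

2.9246 mm/day


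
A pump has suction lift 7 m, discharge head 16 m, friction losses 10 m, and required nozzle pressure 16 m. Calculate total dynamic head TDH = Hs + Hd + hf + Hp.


TDH = Hs + Hd + hf + Hp = 7 + 16 + 10 + 16 = 49

49 m


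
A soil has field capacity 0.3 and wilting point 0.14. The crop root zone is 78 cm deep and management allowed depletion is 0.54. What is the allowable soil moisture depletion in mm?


SMD = (FC - PWP) * d * MAD * 10
SMD = (0.3 - 0.14) * 78 * 0.54 * 10
SMD = 0.1600 * 78 * 0.54 * 10

67.3920 mm


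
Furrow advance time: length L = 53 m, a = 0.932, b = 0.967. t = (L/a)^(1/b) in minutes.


t = (L/a)^(1/b)
t = (53/0.932)^(1/0.967)
t = 56.866953^(1/0.967)

65.2750 min


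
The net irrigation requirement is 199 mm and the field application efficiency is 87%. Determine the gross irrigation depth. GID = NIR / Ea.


Ea = 87% = 0.87
GID = NIR / Ea = 199 / 0.87 = 228.7356 mm

228.7356 mm


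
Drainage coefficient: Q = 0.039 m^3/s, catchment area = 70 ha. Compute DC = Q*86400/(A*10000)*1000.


DC = Q * 86400 / (A * 10000) * 1000
DC = 0.039 * 86400 / (70 * 10000) * 1000
DC = 3369600.0000 / 700000

4.8137 mm/day


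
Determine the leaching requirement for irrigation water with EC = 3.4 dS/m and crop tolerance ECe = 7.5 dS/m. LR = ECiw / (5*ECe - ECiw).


LR = ECiw / (5*ECe - ECiw)
LR = 3.4 / (5*7.5 - 3.4)
LR = 3.4 / 34.1000

0.0997


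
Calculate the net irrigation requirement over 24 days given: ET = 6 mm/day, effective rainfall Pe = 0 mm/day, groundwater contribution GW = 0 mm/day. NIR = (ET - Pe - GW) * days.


Daily deficit = ET - Pe - GW = 6 - 0 - 0 = 6 mm/day
NIR = 6 * 24 = 144 mm

144.0000 mm


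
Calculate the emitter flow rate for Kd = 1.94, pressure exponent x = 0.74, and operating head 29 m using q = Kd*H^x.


q = Kd * H^x = 1.94 * 29^0.74 = 1.94 * 12.082993

23.4410 L/h
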